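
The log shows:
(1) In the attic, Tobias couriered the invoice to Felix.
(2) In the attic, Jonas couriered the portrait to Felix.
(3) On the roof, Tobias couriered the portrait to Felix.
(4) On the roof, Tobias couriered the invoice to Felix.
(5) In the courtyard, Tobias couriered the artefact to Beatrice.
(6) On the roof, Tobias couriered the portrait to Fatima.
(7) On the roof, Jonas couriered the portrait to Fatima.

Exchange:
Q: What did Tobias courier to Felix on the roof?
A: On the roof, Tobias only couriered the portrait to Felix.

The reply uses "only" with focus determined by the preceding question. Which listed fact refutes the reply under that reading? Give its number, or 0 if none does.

4

The question "What did ...?" targets the thing, so in the reply the focus falls on "the portrait".
"Only" then excludes alternative things while the background — Tobias as agent and Felix as recipient and on the roof as setting — is held fixed.
Fact (4) keeps Tobias as agent and Felix as recipient and on the roof as setting but has thing = the invoice; that refutes the reply.
(Fact (6) would refute a reading with focus on the recipient — but that is not what the question asks.)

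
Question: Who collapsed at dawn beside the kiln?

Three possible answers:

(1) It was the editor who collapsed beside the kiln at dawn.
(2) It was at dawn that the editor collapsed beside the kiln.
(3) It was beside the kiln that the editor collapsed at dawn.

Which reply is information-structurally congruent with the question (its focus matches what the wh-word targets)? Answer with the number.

1

The question word "who" targets the subject (agent).
Option (1) clefts "the editor" — that matches what the question asks about.
Option (2) clefts "at dawn" — the time, not what was asked.
Option (3) clefts "beside the kiln" — the location, not what was asked.
So the congruent reply is (1).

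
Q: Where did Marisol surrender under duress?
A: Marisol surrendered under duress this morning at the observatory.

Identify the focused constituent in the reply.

at the observatory

The wh-word "where" asks about the location.
In the answer, "Marisol" and "under duress" are given — repeated from the question.
"this morning" is also new, but it specifies the time, which is not what the question asks about — so it is not the focus.
The constituent filling the location gap is "at the observatory"; that is the focus.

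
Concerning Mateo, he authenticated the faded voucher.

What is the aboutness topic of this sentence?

The construction explicitly marks "Mateo" as what the sentence is about — the topic.
The remainder of the clause is the comment (what is said about the topic).

Mateo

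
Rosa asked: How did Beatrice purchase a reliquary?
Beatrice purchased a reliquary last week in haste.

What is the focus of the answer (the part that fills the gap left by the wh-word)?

The wh-word "how" asks about the manner.
In the answer, "Beatrice" and "a reliquary" are given — repeated from the question.
"last week" is also new, but it specifies the time, which is not what the question asks about — so it is not the focus.
The constituent filling the manner gap is "in haste"; that is the focus.

in haste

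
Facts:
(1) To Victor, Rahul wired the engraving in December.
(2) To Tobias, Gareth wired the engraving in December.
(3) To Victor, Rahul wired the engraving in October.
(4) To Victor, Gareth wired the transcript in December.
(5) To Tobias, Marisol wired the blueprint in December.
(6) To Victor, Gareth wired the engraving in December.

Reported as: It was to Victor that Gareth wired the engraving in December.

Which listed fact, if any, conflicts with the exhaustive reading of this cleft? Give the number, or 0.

The cleft puts "Victor" in focus and presupposes the open proposition with same agent, thing, setting (Gareth / the engraving / in December).
The exhaustive reading says no other recipient fits that background.
But fact (2) also has same agent, thing, setting (Gareth / the engraving / in December), with recipient = Tobias — so the exhaustive reading fails.

2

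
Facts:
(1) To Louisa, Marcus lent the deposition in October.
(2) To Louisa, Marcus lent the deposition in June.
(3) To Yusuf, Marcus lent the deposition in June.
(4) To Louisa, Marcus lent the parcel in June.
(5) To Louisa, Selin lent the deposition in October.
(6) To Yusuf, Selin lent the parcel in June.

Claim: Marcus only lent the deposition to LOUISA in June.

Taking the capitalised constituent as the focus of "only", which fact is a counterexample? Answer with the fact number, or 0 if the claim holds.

3

Focus (in capitals) is "Louisa" — the recipient. "Only" excludes alternative recipients while holding fixed Marcus as agent and the deposition as thing and in June as setting.
Fact (3) shares the background but differs in recipient (Yusuf) — a counterexample.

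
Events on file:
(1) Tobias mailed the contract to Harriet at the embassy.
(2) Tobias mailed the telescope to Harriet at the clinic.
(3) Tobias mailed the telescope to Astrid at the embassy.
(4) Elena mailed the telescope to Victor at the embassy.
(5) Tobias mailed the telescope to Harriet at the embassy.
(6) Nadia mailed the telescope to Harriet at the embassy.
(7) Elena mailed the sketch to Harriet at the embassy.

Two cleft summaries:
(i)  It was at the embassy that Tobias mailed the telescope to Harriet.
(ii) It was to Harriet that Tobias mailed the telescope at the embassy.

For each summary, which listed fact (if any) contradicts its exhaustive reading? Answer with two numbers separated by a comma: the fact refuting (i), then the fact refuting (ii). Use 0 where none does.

2, 3

(i): focus "at the embassy". Looking for agent = Tobias, thing = the telescope, recipient = Harriet with some other setting — fact (2) has at the clinic there. Refuted.
(ii): focus "Harriet". Looking for agent = Tobias, thing = the telescope, setting = at the embassy with some other recipient — fact (3) has Astrid there. Refuted.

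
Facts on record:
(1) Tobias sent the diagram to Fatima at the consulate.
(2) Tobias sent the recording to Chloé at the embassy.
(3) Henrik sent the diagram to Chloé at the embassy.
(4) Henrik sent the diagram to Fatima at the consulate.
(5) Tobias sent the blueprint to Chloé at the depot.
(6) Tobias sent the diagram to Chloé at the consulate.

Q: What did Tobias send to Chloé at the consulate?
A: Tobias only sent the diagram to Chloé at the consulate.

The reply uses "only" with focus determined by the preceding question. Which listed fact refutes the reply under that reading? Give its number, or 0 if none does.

The question "What did ...?" targets the thing, so in the reply the focus falls on "the diagram".
"Only" then excludes alternative things while the background — Tobias as agent and Chloé as recipient and at the consulate as setting — is held fixed.
No fact keeps Tobias as agent and Chloé as recipient and at the consulate as setting while changing the thing; every other fact differs on something backgrounded. The reply stands.
(Fact (1) would refute a reading with focus on the recipient — but that is not what the question asks.)

0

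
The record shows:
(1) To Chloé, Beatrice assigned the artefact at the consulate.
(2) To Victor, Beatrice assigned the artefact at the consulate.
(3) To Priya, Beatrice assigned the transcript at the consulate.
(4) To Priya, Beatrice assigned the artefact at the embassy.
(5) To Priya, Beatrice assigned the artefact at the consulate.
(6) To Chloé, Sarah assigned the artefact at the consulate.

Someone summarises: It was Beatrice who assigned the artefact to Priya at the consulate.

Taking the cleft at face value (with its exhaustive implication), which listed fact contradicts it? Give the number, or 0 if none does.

Focus of the cleft: "Beatrice" (the agent). Presupposed background: thing = the artefact, recipient = Priya, setting = at the consulate.
The exhaustive reading says no other agent fits that background.
No listed fact matches the background with a different agent. Exhaustivity holds.

0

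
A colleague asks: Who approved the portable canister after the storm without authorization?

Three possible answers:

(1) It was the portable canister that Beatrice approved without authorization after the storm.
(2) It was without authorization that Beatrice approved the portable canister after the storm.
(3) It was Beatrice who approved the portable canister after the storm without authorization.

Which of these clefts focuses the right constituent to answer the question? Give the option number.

3

The question word "who" targets the subject (agent).
Option (1) clefts "the portable canister" — the direct object, not what was asked.
Option (2) clefts "without authorization" — the manner, not what was asked.
Option (3) clefts "Beatrice" — that matches what the question asks about.
So the congruent reply is (3).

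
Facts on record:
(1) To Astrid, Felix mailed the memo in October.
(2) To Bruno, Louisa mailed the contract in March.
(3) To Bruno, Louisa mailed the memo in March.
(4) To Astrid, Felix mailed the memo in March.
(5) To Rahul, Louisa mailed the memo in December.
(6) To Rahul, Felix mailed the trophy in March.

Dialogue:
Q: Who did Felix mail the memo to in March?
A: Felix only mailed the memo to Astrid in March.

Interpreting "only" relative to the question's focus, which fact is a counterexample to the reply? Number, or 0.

0

The question "Who did ... to ...?" targets the recipient, so in the reply the focus falls on "Astrid".
So "only" ranges over recipients; the rest (same agent, thing, setting (Felix / the memo / in March)) is presupposed.
No fact keeps same agent, thing, setting (Felix / the memo / in March) while changing the recipient; every other fact differs on something backgrounded. The reply stands.
(Fact (1) would refute a reading with focus on the setting — but that is not what the question asks.)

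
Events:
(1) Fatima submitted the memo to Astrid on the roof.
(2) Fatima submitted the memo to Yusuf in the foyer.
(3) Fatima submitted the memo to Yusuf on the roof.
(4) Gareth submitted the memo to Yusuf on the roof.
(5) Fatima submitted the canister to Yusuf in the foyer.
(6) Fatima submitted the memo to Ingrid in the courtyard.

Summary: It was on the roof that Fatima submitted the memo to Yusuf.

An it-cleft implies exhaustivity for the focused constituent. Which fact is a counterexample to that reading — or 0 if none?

The cleft puts "on the roof" in focus and presupposes the open proposition with Fatima as agent and the memo as thing and Yusuf as recipient.
Exhaustivity: on the roof is the only setting satisfying that background.
But fact (2) also has Fatima as agent and the memo as thing and Yusuf as recipient, with setting = in the foyer — so the exhaustive reading fails.

2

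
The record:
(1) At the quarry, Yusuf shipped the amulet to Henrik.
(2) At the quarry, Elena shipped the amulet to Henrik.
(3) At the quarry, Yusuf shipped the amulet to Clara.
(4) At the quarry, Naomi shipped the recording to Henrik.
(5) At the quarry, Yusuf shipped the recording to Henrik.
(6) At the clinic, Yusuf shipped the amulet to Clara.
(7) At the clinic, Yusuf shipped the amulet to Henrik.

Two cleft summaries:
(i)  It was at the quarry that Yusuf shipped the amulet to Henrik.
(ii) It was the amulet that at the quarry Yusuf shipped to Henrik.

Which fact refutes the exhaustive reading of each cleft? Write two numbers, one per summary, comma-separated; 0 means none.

Summary (i) focuses "at the quarry" (the setting); background agent = Yusuf, thing = the amulet, recipient = Henrik. Fact (7) matches that background with setting = at the clinic — refutes (i).
Summary (ii) focuses "the amulet" (the thing); background agent = Yusuf, recipient = Henrik, setting = at the quarry. Fact (5) matches that background with thing = the recording — refutes (ii).

7, 5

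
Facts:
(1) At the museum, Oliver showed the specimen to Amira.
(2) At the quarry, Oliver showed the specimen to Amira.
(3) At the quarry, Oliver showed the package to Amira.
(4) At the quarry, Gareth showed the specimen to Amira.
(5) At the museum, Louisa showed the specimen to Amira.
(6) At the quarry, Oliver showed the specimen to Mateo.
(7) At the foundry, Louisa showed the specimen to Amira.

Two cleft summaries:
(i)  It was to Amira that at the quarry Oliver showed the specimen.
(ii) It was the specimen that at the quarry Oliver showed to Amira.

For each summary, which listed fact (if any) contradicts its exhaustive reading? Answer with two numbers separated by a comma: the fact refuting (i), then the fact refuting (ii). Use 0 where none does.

Summary (i) focuses "Amira" (the recipient); background Oliver as agent and the specimen as thing and at the quarry as setting. Fact (6) matches that background with recipient = Mateo — refutes (i).
Summary (ii) focuses "the specimen" (the thing); background Oliver as agent and Amira as recipient and at the quarry as setting. Fact (3) matches that background with thing = the package — refutes (ii).

6, 3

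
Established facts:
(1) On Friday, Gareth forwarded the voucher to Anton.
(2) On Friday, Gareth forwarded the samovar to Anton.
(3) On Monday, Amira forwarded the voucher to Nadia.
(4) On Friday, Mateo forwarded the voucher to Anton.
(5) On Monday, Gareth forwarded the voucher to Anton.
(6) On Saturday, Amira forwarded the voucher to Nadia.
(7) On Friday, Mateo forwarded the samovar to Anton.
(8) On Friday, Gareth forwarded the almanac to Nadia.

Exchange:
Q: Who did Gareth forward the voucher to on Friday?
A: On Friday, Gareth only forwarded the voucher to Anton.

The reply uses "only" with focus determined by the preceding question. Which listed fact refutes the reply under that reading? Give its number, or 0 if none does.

The question "Who did ... to ...?" targets the recipient, so in the reply the focus falls on "Anton".
So "only" ranges over recipients; the rest (same agent, thing, setting (Gareth / the voucher / on Friday)) is presupposed.
No listed fact shares that background with another recipient. Nothing contradicts the reply.
(Fact (2) would refute a reading with focus on the thing — but that is not what the question asks.)

0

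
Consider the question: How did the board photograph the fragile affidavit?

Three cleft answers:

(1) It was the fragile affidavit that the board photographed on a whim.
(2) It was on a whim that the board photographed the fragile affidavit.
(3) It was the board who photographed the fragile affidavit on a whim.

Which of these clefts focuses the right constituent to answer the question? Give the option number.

2

The question word "how" targets the manner.
Option (1) clefts "the fragile affidavit" — the direct object, not what was asked.
Option (2) clefts "on a whim" — that matches what the question asks about.
Option (3) clefts "the board" — the subject (agent), not what was asked.
So the congruent reply is (2).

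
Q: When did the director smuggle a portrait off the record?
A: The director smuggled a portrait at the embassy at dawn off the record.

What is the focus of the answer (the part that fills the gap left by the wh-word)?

at dawn

The wh-word "when" asks about the time.
In the answer, "the director", "a portrait" and "off the record" are given — repeated from the question.
"at the embassy" is also new, but it specifies the location, which is not what the question asks about — so it is not the focus.
The constituent filling the time gap is "at dawn"; that is the focus.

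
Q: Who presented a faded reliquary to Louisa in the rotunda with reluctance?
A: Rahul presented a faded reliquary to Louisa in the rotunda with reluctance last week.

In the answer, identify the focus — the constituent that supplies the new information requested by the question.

Rahul

The wh-word "who" asks about the subject (agent).
In the answer, "a faded reliquary", "to Louisa", "in the rotunda" and "with reluctance" are given — repeated from the question.
"last week" is also new, but it specifies the time, which is not what the question asks about — so it is not the focus.
The constituent filling the subject (agent) gap is "Rahul"; that is the focus.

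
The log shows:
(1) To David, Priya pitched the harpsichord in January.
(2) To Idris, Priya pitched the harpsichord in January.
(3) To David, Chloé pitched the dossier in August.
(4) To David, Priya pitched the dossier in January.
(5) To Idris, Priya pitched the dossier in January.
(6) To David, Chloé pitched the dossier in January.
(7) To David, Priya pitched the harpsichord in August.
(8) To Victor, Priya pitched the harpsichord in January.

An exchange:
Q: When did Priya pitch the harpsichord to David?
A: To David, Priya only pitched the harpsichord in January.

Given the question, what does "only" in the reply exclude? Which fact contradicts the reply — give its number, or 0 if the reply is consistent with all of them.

7

Answering "When did ...?" puts focus on the setting — here, "in January".
"Only" then excludes alternative settings while the background — Priya as agent and the harpsichord as thing and David as recipient — is held fixed.
Fact (7) keeps Priya as agent and the harpsichord as thing and David as recipient but has setting = in August; that refutes the reply.
(Fact (2) would refute a reading with focus on the recipient — but that is not what the question asks.)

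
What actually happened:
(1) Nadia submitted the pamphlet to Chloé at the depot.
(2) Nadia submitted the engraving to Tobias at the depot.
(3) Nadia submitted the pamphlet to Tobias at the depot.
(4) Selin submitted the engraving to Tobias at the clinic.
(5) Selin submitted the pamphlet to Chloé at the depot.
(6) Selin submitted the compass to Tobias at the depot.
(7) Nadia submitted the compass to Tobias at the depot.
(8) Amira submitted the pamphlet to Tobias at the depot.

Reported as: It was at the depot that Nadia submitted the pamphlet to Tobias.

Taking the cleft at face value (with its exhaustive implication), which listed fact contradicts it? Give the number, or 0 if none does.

The cleft puts "at the depot" in focus and presupposes the open proposition with agent = Nadia, thing = the pamphlet, recipient = Tobias.
The exhaustive reading says no other setting fits that background.
No listed fact matches the background with a different setting. Exhaustivity holds.

0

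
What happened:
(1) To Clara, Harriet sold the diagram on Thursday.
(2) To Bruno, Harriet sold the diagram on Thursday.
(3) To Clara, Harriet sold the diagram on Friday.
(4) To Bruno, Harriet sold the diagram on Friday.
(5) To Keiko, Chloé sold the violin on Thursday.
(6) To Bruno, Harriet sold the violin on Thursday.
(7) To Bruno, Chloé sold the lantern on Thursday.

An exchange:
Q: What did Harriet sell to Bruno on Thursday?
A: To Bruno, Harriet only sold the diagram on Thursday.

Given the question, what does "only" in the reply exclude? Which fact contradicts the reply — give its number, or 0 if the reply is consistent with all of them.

6

Answering "What did ...?" puts focus on the thing — here, "the diagram".
"Only" then excludes alternative things while the background — agent = Harriet, recipient = Bruno, setting = on Thursday — is held fixed.
Fact (6) keeps agent = Harriet, recipient = Bruno, setting = on Thursday but has thing = the violin; that refutes the reply.
(Fact (1) would refute a reading with focus on the recipient — but that is not what the question asks.)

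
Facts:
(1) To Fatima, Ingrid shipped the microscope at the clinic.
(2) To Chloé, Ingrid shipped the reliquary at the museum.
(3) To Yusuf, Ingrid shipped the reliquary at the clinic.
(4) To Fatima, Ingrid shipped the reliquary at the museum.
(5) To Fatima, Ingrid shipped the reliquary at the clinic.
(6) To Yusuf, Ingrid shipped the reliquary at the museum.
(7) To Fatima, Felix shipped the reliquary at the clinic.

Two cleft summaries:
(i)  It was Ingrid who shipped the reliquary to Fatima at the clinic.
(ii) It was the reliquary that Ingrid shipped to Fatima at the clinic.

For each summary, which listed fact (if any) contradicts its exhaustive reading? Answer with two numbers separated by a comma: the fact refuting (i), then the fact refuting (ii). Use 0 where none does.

7, 1

(i): focus "Ingrid". Looking for the reliquary as thing and Fatima as recipient and at the clinic as setting with some other agent — fact (7) has Felix there. Refuted.
(ii): focus "the reliquary". Looking for Ingrid as agent and Fatima as recipient and at the clinic as setting with some other thing — fact (1) has the microscope there. Refuted.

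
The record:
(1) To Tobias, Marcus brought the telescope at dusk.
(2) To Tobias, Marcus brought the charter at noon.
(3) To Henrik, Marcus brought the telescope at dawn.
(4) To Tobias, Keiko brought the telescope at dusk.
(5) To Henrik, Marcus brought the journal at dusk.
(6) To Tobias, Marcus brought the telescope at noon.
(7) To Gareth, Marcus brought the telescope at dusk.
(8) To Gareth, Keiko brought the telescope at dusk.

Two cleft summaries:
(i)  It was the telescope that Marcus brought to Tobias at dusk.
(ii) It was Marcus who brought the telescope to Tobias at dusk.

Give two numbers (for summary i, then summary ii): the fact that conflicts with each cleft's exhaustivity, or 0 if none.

(i): focus "the telescope". No fact shares agent = Marcus, recipient = Tobias, setting = at dusk with a different thing. 0.
(ii): focus "Marcus". Looking for thing = the telescope, recipient = Tobias, setting = at dusk with some other agent — fact (4) has Keiko there. Refuted.

0, 4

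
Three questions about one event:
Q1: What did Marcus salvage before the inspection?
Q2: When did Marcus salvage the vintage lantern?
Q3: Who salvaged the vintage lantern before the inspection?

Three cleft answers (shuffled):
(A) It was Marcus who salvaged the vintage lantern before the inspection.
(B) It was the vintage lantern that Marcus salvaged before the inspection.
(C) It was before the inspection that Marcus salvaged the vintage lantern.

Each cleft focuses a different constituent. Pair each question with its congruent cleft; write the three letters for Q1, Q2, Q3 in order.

BCA

Q1 asks about the direct object; cleft (B) focuses "the vintage lantern", which is the direct object — so Q1 → B.
Q2 asks about the time; cleft (C) focuses "before the inspection", which is the time — so Q2 → C.
Q3 asks about the subject (agent); cleft (A) focuses "Marcus", which is the subject (agent) — so Q3 → A.
Mapping: Q1→B, Q2→C, Q3→A.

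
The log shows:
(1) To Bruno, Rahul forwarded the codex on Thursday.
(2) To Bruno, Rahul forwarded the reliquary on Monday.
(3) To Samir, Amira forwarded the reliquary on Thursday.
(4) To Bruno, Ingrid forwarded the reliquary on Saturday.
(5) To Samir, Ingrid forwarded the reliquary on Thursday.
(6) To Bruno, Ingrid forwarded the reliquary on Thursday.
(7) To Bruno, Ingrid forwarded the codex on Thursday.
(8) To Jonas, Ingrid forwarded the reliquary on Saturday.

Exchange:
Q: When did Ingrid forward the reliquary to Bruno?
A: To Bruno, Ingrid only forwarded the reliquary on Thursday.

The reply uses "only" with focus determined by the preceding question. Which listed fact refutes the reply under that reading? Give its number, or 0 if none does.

The question "When did ...?" targets the setting, so in the reply the focus falls on "on Thursday".
"Only" then excludes alternative settings while the background — same agent, thing, recipient (Ingrid / the reliquary / Bruno) — is held fixed.
Fact (4) shares the background with a different setting (on Saturday) — counterexample.
(Fact (7) would refute a reading with focus on the thing — but that is not what the question asks.)

4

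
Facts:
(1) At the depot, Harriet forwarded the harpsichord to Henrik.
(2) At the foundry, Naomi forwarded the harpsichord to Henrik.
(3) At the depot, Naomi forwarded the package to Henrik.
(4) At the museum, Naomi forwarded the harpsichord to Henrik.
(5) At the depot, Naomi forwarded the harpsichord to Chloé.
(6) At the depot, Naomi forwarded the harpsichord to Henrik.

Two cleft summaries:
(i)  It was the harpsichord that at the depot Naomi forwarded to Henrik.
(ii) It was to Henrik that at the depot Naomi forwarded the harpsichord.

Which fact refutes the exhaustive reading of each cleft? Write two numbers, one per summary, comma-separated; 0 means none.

3, 5

(i): focus "the harpsichord". Looking for Naomi as agent and Henrik as recipient and at the depot as setting with some other thing — fact (3) has the package there. Refuted.
(ii): focus "Henrik". Looking for Naomi as agent and the harpsichord as thing and at the depot as setting with some other recipient — fact (5) has Chloé there. Refuted.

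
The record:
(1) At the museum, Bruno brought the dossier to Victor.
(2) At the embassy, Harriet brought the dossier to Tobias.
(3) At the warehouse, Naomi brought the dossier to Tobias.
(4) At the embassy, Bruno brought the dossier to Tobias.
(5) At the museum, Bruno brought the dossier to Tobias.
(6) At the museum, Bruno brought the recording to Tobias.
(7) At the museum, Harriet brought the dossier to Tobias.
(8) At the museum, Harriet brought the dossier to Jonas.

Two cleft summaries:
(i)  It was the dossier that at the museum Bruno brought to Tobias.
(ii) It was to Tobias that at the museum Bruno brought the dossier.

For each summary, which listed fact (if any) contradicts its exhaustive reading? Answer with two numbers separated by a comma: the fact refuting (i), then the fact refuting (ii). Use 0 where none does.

6, 1

Summary (i) focuses "the dossier" (the thing); background same agent, recipient, setting (Bruno / Tobias / at the museum). Fact (6) matches that background with thing = the recording — refutes (i).
Summary (ii) focuses "Tobias" (the recipient); background same agent, thing, setting (Bruno / the dossier / at the museum). Fact (1) matches that background with recipient = Victor — refutes (ii).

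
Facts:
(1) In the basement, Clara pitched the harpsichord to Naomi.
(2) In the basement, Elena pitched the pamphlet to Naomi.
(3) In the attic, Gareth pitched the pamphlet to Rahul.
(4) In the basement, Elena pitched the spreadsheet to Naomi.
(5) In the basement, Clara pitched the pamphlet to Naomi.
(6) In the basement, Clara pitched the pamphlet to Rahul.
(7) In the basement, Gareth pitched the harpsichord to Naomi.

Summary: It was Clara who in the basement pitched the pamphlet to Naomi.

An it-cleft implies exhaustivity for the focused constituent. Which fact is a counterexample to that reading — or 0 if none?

2

The cleft puts "Clara" in focus and presupposes the open proposition with same thing, recipient, setting (the pamphlet / Naomi / in the basement).
The exhaustive reading says no other agent fits that background.
Fact (2) shares the background but with agent = Elena; exhaustivity is violated.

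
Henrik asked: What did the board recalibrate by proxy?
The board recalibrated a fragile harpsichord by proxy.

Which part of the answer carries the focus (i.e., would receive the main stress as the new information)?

a fragile harpsichord

The wh-word "what" asks about the direct object.
In the answer, "the board" and "by proxy" are given — repeated from the question.
The constituent filling the direct object gap is "a fragile harpsichord"; that is the focus and would carry nuclear stress.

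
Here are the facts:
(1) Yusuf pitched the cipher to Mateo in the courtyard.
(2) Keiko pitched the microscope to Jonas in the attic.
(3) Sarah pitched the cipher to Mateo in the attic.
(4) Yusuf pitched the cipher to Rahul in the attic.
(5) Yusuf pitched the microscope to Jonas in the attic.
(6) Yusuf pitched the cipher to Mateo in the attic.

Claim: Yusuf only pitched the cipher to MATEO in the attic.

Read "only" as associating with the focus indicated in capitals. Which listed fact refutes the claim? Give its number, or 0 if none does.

Focus (in capitals) is "Mateo" — the recipient. "Only" excludes alternative recipients while holding fixed same agent, thing, setting (Yusuf / the cipher / in the attic).
Fact (4) matches on same agent, thing, setting (Yusuf / the cipher / in the attic), but has recipient = Rahul instead. That refutes the claim.

4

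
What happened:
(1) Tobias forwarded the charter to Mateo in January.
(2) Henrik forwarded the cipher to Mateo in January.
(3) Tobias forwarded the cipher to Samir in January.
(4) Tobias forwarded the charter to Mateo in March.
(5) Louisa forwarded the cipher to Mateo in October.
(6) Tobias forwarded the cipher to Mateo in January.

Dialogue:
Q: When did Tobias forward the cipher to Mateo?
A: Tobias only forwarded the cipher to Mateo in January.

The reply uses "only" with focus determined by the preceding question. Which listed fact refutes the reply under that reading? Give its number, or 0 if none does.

0

The question "When did ...?" targets the setting, so in the reply the focus falls on "in January".
So "only" ranges over settings; the rest (agent = Tobias, thing = the cipher, recipient = Mateo) is presupposed.
No listed fact shares that background with another setting. Nothing contradicts the reply.
(Fact (3) would refute a reading with focus on the recipient — but that is not what the question asks.)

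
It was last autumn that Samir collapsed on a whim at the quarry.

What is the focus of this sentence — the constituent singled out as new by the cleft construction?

last autumn

In an it-cleft "It was X that/who ...", the clefted constituent X is the focus; the that/who-clause expresses the presupposed open proposition.
Here the focus is "last autumn". The backgrounded (presupposed) material includes "Samir", "on a whim" and "at the quarry".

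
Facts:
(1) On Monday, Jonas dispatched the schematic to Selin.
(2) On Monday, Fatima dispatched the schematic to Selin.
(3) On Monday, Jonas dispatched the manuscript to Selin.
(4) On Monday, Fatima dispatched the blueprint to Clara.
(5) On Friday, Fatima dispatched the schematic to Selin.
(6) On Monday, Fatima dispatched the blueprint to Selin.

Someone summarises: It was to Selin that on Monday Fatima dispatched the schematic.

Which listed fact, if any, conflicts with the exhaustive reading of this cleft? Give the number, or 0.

The cleft puts "Selin" in focus and presupposes the open proposition with Fatima as agent and the schematic as thing and on Monday as setting.
The exhaustive reading says no other recipient fits that background.
No listed fact matches the background with a different recipient. Exhaustivity holds.

0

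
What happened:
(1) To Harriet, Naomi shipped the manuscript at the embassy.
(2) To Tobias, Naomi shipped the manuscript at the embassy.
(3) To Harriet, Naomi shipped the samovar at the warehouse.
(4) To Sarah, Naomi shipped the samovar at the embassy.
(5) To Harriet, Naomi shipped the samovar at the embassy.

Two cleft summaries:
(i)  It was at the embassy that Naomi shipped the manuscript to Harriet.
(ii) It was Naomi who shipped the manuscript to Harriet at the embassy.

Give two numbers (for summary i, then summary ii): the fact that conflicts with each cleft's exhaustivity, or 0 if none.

0, 0

(i): focus "at the embassy". No fact shares Naomi as agent and the manuscript as thing and Harriet as recipient with a different setting. 0.
(ii): focus "Naomi". No fact shares the manuscript as thing and Harriet as recipient and at the embassy as setting with a different agent. 0.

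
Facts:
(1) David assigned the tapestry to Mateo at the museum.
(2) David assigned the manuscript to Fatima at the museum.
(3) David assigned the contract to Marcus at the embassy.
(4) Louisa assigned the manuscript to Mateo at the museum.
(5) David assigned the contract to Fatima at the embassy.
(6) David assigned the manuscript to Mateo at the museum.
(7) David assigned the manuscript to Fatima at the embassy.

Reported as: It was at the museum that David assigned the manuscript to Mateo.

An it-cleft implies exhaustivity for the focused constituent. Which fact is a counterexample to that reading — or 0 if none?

0

Focus of the cleft: "at the museum" (the setting). Presupposed background: same agent, thing, recipient (David / the manuscript / Mateo).
Exhaustivity: at the museum is the only setting satisfying that background.
Every other fact differs from the presupposition on some backgrounded slot, so none challenges the exhaustivity.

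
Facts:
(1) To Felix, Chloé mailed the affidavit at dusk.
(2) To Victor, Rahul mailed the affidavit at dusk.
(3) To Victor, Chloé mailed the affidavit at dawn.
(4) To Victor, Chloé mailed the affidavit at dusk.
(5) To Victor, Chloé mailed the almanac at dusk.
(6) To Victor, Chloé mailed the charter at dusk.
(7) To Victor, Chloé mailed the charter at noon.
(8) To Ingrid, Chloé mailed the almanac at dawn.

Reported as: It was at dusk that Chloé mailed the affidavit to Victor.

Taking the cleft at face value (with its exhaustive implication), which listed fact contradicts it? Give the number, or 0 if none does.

3

The cleft puts "at dusk" in focus and presupposes the open proposition with agent = Chloé, thing = the affidavit, recipient = Victor.
The exhaustive reading says no other setting fits that background.
But fact (3) also has agent = Chloé, thing = the affidavit, recipient = Victor, with setting = at dawn — so the exhaustive reading fails.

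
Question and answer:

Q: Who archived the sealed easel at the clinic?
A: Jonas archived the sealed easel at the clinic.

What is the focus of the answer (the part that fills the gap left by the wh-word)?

Jonas

The wh-word "who" asks about the subject (agent).
In the answer, "the sealed easel" and "at the clinic" are given — repeated from the question.
The constituent filling the subject (agent) gap is "Jonas"; that is the focus and would carry nuclear stress.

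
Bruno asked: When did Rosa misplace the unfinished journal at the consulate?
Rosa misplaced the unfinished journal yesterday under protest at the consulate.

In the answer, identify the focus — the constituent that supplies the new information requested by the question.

yesterday

The wh-word "when" asks about the time.
In the answer, "Rosa", "the unfinished journal" and "at the consulate" are given — repeated from the question.
"under protest" is also new, but it specifies the manner, which is not what the question asks about — so it is not the focus.
The constituent filling the time gap is "yesterday"; that is the focus.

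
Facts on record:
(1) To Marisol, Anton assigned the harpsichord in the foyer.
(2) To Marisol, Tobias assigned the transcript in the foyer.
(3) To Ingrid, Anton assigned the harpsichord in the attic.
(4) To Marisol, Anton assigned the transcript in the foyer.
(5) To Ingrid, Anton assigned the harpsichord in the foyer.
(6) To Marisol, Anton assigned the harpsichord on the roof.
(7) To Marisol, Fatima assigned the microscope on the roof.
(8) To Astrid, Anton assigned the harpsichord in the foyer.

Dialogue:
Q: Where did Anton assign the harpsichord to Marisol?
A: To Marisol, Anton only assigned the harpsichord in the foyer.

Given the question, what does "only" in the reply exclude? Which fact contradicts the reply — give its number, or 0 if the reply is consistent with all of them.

Answering "Where did ...?" puts focus on the setting — here, "in the foyer".
So "only" ranges over settings; the rest (same agent, thing, recipient (Anton / the harpsichord / Marisol)) is presupposed.
Fact (6) keeps same agent, thing, recipient (Anton / the harpsichord / Marisol) but has setting = on the roof; that refutes the reply.
(Fact (4) would refute a reading with focus on the thing — but that is not what the question asks.)

6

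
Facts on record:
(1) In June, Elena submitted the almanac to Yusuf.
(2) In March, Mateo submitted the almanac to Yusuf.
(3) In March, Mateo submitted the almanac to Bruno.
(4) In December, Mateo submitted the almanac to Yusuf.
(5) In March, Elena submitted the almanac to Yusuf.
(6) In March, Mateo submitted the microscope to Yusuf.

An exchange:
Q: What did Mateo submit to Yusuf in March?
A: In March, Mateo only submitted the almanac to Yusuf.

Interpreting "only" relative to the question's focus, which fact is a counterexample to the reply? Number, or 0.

6

Answering "What did ...?" puts focus on the thing — here, "the almanac".
"Only" then excludes alternative things while the background — agent = Mateo, recipient = Yusuf, setting = in March — is held fixed.
Fact (6) shares the background with a different thing (the microscope) — counterexample.
(Fact (4) would refute a reading with focus on the setting — but that is not what the question asks.)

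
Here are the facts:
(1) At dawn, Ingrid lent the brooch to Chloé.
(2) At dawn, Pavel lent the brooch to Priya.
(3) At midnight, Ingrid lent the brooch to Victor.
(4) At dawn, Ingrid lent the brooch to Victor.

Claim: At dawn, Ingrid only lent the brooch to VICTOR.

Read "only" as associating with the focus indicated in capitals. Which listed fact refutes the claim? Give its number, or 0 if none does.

1

The capitals mark "Victor" as focus. So "only" rules out other recipients, with the rest (same agent, thing, setting (Ingrid / the brooch / at dawn)) as background.
Fact (1) matches on same agent, thing, setting (Ingrid / the brooch / at dawn), but has recipient = Chloé instead. That refutes the claim.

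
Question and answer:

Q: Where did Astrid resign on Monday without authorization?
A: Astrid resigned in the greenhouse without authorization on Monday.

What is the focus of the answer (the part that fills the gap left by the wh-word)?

in the greenhouse

The wh-word "where" asks about the location.
In the answer, "Astrid", "without authorization" and "on Monday" are given — repeated from the question.
The constituent filling the location gap is "in the greenhouse"; that is the focus and would carry nuclear stress.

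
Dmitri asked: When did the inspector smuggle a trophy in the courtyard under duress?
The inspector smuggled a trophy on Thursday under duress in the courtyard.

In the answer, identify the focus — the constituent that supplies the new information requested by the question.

The wh-word "when" asks about the time.
In the answer, "the inspector", "a trophy", "in the courtyard" and "under duress" are given — repeated from the question.
The constituent filling the time gap is "on Thursday"; that is the focus and would carry nuclear stress.

on Thursday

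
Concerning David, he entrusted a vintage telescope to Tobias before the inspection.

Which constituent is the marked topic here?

David

The construction explicitly marks "David" as what the sentence is about — the topic.
The remainder of the clause is the comment (what is said about the topic).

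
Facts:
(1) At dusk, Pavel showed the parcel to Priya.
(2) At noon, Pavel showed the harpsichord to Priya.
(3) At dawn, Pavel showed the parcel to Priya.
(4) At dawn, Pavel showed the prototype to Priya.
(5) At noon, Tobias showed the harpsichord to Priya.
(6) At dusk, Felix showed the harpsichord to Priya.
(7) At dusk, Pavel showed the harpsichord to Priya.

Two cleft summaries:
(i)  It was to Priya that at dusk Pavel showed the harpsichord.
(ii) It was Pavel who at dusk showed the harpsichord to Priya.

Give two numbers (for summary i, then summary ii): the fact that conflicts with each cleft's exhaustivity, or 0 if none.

Summary (i) focuses "Priya" (the recipient); background Pavel as agent and the harpsichord as thing and at dusk as setting. No fact matches that background with a different recipient, so 0.
Summary (ii) focuses "Pavel" (the agent); background the harpsichord as thing and Priya as recipient and at dusk as setting. Fact (6) matches that background with agent = Felix — refutes (ii).

0, 6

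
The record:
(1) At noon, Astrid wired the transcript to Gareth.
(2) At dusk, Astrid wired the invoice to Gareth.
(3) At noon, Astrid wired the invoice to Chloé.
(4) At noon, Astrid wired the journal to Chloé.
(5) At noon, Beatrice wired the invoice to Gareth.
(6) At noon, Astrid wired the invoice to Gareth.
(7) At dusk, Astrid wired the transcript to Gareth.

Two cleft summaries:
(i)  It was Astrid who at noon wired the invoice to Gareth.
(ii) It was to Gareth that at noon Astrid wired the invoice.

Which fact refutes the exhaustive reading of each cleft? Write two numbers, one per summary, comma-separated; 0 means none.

5, 3

(i): focus "Astrid". Looking for the invoice as thing and Gareth as recipient and at noon as setting with some other agent — fact (5) has Beatrice there. Refuted.
(ii): focus "Gareth". Looking for Astrid as agent and the invoice as thing and at noon as setting with some other recipient — fact (3) has Chloé there. Refuted.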